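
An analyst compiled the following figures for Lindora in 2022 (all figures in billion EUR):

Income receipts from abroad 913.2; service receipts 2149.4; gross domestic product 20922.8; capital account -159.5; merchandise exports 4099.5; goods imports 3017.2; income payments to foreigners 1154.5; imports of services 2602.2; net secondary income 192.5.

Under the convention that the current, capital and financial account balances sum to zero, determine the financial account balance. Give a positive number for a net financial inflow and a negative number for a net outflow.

Goods balance = 4099.5 - 3017.2 = 1082.3
Services balance = 2149.4 - 2602.2 = -452.8
Trade balance (goods + services) = 1082.3 + (-452.8) = 629.5
Net primary income = 913.2 - 1154.5 = -241.3
Net secondary income = 192.5
Current account = 629.5 + (-241.3) + 192.5 = 580.7
Financial account = -(580.7 + (-159.5)) = -421.2

-421.2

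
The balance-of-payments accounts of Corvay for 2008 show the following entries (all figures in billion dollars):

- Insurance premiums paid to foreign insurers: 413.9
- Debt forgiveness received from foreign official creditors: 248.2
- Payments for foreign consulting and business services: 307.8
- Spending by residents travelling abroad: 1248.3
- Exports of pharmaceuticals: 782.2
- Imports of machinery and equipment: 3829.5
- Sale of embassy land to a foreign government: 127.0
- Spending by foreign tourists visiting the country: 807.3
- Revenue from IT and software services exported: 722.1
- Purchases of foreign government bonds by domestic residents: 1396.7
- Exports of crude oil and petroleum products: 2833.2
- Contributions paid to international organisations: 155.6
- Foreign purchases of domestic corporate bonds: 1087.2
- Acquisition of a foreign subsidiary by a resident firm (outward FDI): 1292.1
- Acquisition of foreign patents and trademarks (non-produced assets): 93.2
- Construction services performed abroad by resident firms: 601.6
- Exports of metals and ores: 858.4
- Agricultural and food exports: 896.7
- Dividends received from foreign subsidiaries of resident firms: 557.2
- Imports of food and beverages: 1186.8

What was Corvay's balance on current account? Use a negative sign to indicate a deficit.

Goods: 896.7 + 782.2 + 858.4 - 1186.8 - 3829.5 + 2833.2 = 354.2
Services: -1248.3 + 722.1 - 413.9 + 601.6 + 807.3 - 307.8 = 161.0
Primary income: 557.2
Secondary income: -155.6
Current account = 354.2 + 161.0 + 557.2 + (-155.6) = 916.8
(Excluded from the current account — capital account: debt forgiveness received from foreign official creditors 248.2, sale of embassy land to a foreign government 127.0, acquisition of foreign patents and trademarks (non-produced assets) 93.2; financial account: purchases of foreign government bonds by domestic residents 1396.7, foreign purchases of domestic corporate bonds 1087.2, acquisition of a foreign subsidiary by a resident firm (outward FDI) 1292.1.)

916.8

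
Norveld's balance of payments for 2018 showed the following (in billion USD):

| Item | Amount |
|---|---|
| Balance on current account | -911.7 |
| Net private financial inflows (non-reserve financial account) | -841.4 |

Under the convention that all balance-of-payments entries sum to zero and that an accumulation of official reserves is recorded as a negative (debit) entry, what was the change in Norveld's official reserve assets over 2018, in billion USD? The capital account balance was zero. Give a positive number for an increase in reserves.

Official reserve transactions balance = -((-911.7) + (-841.4)) = 1753.1
An accumulation of reserves is recorded as a debit (negative entry), so the change in the stock of reserves is the negative of that balance.
Change in official reserves = -(1753.1) = -1753.1

-1753.1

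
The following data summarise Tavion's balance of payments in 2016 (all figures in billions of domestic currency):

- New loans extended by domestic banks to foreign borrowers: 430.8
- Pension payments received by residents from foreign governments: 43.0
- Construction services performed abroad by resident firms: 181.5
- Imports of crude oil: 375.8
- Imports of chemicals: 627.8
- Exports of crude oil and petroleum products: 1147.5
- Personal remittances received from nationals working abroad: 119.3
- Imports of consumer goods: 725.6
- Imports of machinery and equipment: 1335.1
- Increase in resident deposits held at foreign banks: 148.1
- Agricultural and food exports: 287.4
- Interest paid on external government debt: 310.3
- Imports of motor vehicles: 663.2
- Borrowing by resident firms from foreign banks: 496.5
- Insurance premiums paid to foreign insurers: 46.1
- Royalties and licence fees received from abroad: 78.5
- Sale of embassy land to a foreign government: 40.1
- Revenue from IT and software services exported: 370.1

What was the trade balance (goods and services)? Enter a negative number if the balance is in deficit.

Goods: -725.6 - 375.8 + 1147.5 + 287.4 - 627.8 - 663.2 - 1335.1 = -2292.6
Services: -46.1 + 78.5 + 181.5 + 370.1 = 584.0
Trade balance = -2292.6 + 584.0 = -1708.6
(Excluded from the trade balance — financial account: new loans extended by domestic banks to foreign borrowers 430.8, increase in resident deposits held at foreign banks 148.1, borrowing by resident firms from foreign banks 496.5; secondary income: pension payments received by residents from foreign governments 43.0, personal remittances received from nationals working abroad 119.3; primary income: interest paid on external government debt 310.3; capital account: sale of embassy land to a foreign government 40.1.)

-1708.6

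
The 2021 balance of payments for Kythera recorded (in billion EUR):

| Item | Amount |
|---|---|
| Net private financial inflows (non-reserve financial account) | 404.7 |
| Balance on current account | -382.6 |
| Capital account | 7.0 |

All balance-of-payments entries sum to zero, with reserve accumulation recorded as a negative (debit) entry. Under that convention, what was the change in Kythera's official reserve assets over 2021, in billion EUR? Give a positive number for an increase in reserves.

Official reserve transactions balance = -((-382.6) + 7.0 + 404.7) = -29.1
An accumulation of reserves is recorded as a debit (negative entry), so the change in the stock of reserves is the negative of that balance.
Change in official reserves = -(-29.1) = 29.1

29.1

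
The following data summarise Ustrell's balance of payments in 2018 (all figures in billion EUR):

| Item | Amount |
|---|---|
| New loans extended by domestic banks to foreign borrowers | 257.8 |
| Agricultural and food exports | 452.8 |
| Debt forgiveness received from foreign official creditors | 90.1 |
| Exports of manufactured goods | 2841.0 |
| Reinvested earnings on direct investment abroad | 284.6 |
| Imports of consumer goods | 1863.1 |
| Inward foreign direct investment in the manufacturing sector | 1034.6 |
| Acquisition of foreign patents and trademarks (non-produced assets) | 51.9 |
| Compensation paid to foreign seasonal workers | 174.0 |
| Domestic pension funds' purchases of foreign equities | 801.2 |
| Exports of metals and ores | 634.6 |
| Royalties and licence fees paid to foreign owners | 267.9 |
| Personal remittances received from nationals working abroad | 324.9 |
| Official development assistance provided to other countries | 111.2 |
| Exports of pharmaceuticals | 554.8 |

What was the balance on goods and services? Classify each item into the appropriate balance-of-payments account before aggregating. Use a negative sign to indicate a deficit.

Goods: 554.8 + 2841.0 + 452.8 - 1863.1 + 634.6 = 2620.1
Services: -267.9
Trade balance = 2620.1 + (-267.9) = 2352.2
(Excluded from the trade balance — financial account: new loans extended by domestic banks to foreign borrowers 257.8, inward foreign direct investment in the manufacturing sector 1034.6, domestic pension funds' purchases of foreign equities 801.2; capital account: debt forgiveness received from foreign official creditors 90.1, acquisition of foreign patents and trademarks (non-produced assets) 51.9; primary income: reinvested earnings on direct investment abroad 284.6, compensation paid to foreign seasonal workers 174.0; secondary income: personal remittances received from nationals working abroad 324.9, official development assistance provided to other countries 111.2.)

2352.2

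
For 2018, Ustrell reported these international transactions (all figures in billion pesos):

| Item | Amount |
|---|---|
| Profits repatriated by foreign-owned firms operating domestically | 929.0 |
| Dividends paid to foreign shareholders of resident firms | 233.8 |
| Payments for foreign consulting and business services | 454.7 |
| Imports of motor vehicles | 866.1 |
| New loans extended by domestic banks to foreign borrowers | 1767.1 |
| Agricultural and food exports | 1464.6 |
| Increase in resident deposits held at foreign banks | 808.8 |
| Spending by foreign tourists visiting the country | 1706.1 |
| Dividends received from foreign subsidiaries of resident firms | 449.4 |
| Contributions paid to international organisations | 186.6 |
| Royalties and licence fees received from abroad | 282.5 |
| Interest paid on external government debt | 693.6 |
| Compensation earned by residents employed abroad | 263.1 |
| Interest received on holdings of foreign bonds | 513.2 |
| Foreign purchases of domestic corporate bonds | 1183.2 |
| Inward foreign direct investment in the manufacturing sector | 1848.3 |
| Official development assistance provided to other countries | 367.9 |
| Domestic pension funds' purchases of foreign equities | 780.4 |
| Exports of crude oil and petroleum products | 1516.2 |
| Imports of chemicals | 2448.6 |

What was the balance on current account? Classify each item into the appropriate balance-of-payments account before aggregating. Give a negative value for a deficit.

Goods: -866.1 - 2448.6 + 1516.2 + 1464.6 = -333.9
Services: 282.5 - 454.7 + 1706.1 = 1533.9
Primary income: 449.4 - 233.8 + 513.2 - 929.0 - 693.6 + 263.1 = -630.7
Secondary income: -186.6 - 367.9 = -554.5
Current account = (-333.9) + 1533.9 + (-630.7) + (-554.5) = 14.8
(Excluded from the current account — financial account: new loans extended by domestic banks to foreign borrowers 1767.1, increase in resident deposits held at foreign banks 808.8, foreign purchases of domestic corporate bonds 1183.2, inward foreign direct investment in the manufacturing sector 1848.3, domestic pension funds' purchases of foreign equities 780.4.)

14.8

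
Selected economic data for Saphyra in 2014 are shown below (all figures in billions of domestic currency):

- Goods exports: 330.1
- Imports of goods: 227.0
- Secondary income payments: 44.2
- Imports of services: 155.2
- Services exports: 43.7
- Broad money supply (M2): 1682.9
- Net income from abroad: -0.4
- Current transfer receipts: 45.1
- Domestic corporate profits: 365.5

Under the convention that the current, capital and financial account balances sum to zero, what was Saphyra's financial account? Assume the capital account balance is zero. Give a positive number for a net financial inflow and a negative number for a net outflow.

7.9

Goods balance = 330.1 - 227.0 = 103.1
Services balance = 43.7 - 155.2 = -111.5
Trade balance (goods + services) = 103.1 + (-111.5) = -8.4
Net primary income = -0.4
Net secondary income = 45.1 - 44.2 = 0.9
Current account = -8.4 + (-0.4) + 0.9 = -7.9
Financial account = -(-7.9) = 7.9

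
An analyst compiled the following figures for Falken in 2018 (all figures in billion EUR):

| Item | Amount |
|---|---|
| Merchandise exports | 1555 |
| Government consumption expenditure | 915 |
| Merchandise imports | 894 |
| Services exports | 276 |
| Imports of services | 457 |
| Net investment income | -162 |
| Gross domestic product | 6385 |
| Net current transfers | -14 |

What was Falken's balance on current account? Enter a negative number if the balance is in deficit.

Goods balance = 1555 - 894 = 661
Services balance = 276 - 457 = -181
Trade balance (goods + services) = 661 + (-181) = 480
Net primary income = -162
Net secondary income = -14
Current account = 480 + (-162) + (-14) = 304

304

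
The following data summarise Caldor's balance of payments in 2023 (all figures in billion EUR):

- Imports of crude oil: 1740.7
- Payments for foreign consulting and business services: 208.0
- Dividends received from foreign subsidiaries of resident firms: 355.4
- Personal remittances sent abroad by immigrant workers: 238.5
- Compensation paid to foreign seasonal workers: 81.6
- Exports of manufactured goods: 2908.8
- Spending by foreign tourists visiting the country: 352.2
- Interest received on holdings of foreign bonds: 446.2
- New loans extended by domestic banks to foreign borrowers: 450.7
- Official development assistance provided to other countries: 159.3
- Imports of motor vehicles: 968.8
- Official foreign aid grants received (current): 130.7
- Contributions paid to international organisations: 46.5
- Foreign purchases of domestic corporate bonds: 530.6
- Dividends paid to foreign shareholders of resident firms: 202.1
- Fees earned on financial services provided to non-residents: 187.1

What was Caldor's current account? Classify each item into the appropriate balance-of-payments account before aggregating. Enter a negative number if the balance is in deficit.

Goods: 2908.8 - 968.8 - 1740.7 = 199.3
Services: 187.1 + 352.2 - 208.0 = 331.3
Primary income: 355.4 - 81.6 + 446.2 - 202.1 = 517.9
Secondary income: -46.5 - 159.3 - 238.5 + 130.7 = -313.6
Current account = 199.3 + 331.3 + 517.9 + (-313.6) = 734.9
(Excluded from the current account — financial account: new loans extended by domestic banks to foreign borrowers 450.7, foreign purchases of domestic corporate bonds 530.6.)

734.9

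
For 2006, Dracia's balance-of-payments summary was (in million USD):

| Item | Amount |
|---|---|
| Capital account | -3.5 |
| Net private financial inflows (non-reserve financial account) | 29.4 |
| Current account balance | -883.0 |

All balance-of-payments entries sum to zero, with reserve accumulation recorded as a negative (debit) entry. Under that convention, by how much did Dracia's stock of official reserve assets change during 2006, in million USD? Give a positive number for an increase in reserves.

Official reserve transactions balance = -((-883.0) + (-3.5) + 29.4) = 857.1
An accumulation of reserves is recorded as a debit (negative entry), so the change in the stock of reserves is the negative of that balance.
Change in official reserves = -(857.1) = -857.1

-857.1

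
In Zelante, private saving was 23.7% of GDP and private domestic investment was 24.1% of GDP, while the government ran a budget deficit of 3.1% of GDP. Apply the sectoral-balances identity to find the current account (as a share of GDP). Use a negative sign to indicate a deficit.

By the sectoral-balances identity, CA = (S_private - I) + (T - G).
Private balance = 23.7 - 24.1 = -0.4
Government balance (T - G) = -3.1
CA = -0.4 + (-3.1) = -3.5

-3.5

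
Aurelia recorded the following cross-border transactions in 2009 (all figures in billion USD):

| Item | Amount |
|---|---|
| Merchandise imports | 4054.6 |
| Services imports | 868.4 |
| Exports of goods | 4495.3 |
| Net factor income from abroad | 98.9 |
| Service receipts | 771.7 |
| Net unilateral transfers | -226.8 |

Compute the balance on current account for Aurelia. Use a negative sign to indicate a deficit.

Goods balance = 4495.3 - 4054.6 = 440.7
Services balance = 771.7 - 868.4 = -96.7
Trade balance (goods + services) = 440.7 + (-96.7) = 344.0
Net primary income = 98.9
Net secondary income = -226.8
Current account = 344.0 + 98.9 + (-226.8) = 216.1

216.1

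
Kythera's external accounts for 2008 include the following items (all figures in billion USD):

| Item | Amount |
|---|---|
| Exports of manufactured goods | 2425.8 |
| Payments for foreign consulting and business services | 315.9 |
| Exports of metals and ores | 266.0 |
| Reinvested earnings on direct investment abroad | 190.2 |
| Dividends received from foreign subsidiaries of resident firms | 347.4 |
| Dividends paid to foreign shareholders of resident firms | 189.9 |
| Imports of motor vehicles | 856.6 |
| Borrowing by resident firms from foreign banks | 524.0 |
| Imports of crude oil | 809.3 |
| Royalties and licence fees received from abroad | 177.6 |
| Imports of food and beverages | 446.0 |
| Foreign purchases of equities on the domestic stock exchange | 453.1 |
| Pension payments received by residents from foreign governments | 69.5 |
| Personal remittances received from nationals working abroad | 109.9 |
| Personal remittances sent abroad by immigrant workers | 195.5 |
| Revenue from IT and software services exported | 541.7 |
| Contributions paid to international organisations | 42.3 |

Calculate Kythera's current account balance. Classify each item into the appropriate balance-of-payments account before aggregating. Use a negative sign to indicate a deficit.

Goods: -809.3 + 266.0 - 446.0 + 2425.8 - 856.6 = 579.9
Services: 177.6 - 315.9 + 541.7 = 403.4
Primary income: 347.4 + 190.2 - 189.9 = 347.7
Secondary income: -195.5 + 69.5 - 42.3 + 109.9 = -58.4
Current account = 579.9 + 403.4 + 347.7 + (-58.4) = 1272.6
(Excluded from the current account — financial account: borrowing by resident firms from foreign banks 524.0, foreign purchases of equities on the domestic stock exchange 453.1.)

1272.6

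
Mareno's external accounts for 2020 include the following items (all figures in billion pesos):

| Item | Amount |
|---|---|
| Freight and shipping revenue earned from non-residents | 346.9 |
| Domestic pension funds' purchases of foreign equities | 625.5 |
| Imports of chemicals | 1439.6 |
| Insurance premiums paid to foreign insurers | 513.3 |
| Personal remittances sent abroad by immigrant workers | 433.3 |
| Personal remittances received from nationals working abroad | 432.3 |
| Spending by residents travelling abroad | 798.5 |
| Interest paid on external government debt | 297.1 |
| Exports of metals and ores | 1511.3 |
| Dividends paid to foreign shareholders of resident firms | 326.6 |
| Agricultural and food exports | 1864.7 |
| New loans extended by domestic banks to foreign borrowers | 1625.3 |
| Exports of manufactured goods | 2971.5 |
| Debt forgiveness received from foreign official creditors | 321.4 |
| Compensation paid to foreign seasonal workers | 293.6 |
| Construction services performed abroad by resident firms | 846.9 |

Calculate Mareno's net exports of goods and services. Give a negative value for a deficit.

Goods: 1511.3 + 2971.5 + 1864.7 - 1439.6 = 4907.9
Services: -798.5 - 513.3 + 846.9 + 346.9 = -118.0
Trade balance = 4907.9 + (-118.0) = 4789.9
(Excluded from the trade balance — financial account: domestic pension funds' purchases of foreign equities 625.5, new loans extended by domestic banks to foreign borrowers 1625.3; secondary income: personal remittances sent abroad by immigrant workers 433.3, personal remittances received from nationals working abroad 432.3; primary income: interest paid on external government debt 297.1, dividends paid to foreign shareholders of resident firms 326.6, compensation paid to foreign seasonal workers 293.6; capital account: debt forgiveness received from foreign official creditors 321.4.)

4789.9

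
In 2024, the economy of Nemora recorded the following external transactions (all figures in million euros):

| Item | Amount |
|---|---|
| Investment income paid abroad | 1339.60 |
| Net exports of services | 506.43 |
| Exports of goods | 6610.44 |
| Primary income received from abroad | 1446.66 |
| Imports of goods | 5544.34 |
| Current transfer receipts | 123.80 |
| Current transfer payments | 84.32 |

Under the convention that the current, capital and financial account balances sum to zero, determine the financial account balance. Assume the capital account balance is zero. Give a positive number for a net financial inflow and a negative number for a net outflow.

-1719.07

Goods balance = 6610.44 - 5544.34 = 1066.10
Services balance = 506.43
Trade balance (goods + services) = 1066.10 + 506.43 = 1572.53
Net primary income = 1446.66 - 1339.60 = 107.06
Net secondary income = 123.80 - 84.32 = 39.48
Current account = 1572.53 + 107.06 + 39.48 = 1719.07
Financial account = -(1719.07) = -1719.07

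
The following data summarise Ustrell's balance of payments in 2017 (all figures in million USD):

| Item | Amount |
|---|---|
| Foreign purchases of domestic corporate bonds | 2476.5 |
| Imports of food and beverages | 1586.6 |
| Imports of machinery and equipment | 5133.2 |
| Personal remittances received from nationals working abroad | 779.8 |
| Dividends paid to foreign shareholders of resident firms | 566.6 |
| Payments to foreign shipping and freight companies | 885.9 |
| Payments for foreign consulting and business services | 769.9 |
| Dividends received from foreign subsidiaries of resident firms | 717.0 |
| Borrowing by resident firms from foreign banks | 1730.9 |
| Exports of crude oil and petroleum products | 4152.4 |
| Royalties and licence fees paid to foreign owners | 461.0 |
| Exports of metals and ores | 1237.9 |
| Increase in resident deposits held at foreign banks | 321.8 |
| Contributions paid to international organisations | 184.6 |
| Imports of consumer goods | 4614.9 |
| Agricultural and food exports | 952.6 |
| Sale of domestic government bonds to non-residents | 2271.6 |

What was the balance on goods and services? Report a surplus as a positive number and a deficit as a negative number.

-7108.6

Goods: 952.6 - 4614.9 + 1237.9 + 4152.4 - 5133.2 - 1586.6 = -4991.8
Services: -461.0 - 769.9 - 885.9 = -2116.8
Trade balance = -4991.8 + (-2116.8) = -7108.6
(Excluded from the trade balance — financial account: foreign purchases of domestic corporate bonds 2476.5, borrowing by resident firms from foreign banks 1730.9, increase in resident deposits held at foreign banks 321.8, sale of domestic government bonds to non-residents 2271.6; secondary income: personal remittances received from nationals working abroad 779.8, contributions paid to international organisations 184.6; primary income: dividends paid to foreign shareholders of resident firms 566.6, dividends received from foreign subsidiaries of resident firms 717.0.)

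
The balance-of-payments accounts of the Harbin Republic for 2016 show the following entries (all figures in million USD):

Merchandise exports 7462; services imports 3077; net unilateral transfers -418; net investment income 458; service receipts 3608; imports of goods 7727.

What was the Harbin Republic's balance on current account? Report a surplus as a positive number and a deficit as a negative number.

306

Goods balance = 7462 - 7727 = -265
Services balance = 3608 - 3077 = 531
Trade balance (goods + services) = -265 + 531 = 266
Net primary income = 458
Net secondary income = -418
Current account = 266 + 458 + (-418) = 306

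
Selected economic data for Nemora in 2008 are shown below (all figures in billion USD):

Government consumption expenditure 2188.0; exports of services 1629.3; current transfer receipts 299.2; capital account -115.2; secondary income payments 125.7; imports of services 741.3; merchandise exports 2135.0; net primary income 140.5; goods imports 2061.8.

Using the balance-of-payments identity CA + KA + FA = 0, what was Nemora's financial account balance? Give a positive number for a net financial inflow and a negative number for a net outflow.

Goods balance = 2135.0 - 2061.8 = 73.2
Services balance = 1629.3 - 741.3 = 888.0
Trade balance (goods + services) = 73.2 + 888.0 = 961.2
Net primary income = 140.5
Net secondary income = 299.2 - 125.7 = 173.5
Current account = 961.2 + 140.5 + 173.5 = 1275.2
Financial account = -(1275.2 + (-115.2)) = -1160.0

-1160.0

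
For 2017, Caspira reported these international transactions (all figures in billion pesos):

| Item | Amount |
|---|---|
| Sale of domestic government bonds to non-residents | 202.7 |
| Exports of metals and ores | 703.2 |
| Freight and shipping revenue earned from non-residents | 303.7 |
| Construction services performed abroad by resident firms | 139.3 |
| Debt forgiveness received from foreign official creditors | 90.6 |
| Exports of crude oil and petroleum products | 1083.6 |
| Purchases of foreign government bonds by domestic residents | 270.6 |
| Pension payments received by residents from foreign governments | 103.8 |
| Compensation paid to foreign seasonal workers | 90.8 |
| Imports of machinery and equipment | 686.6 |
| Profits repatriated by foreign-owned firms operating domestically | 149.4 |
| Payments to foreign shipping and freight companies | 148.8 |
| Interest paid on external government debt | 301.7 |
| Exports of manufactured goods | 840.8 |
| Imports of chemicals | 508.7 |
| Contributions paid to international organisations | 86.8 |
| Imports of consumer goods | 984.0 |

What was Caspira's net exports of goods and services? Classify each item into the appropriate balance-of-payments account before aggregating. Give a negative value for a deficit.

742.5

Goods: 840.8 + 1083.6 - 686.6 + 703.2 - 508.7 - 984.0 = 448.3
Services: 303.7 - 148.8 + 139.3 = 294.2
Trade balance = 448.3 + 294.2 = 742.5
(Excluded from the trade balance — financial account: sale of domestic government bonds to non-residents 202.7, purchases of foreign government bonds by domestic residents 270.6; capital account: debt forgiveness received from foreign official creditors 90.6; secondary income: pension payments received by residents from foreign governments 103.8, contributions paid to international organisations 86.8; primary income: compensation paid to foreign seasonal workers 90.8, profits repatriated by foreign-owned firms operating domestically 149.4, interest paid on external government debt 301.7.)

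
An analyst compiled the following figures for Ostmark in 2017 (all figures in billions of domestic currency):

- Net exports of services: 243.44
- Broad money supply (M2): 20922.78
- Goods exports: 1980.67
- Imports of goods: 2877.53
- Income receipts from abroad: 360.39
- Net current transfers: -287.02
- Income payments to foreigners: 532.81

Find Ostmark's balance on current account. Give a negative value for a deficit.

Goods balance = 1980.67 - 2877.53 = -896.86
Services balance = 243.44
Trade balance (goods + services) = -896.86 + 243.44 = -653.42
Net primary income = 360.39 - 532.81 = -172.42
Net secondary income = -287.02
Current account = -653.42 + (-172.42) + (-287.02) = -1112.86

-1112.86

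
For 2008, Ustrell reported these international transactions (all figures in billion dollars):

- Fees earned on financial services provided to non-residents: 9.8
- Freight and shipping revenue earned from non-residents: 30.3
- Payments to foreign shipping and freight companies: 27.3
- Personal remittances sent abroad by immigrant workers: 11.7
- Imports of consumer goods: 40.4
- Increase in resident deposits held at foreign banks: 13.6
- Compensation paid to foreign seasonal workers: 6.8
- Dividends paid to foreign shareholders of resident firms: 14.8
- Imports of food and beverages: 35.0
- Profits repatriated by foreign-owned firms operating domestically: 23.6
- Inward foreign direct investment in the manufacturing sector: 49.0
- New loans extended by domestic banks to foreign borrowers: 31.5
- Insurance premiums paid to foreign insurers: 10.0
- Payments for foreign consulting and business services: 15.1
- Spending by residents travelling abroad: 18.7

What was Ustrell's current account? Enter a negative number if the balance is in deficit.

-163.3

Goods: -40.4 - 35.0 = -75.4
Services: -10.0 - 27.3 + 30.3 - 18.7 - 15.1 + 9.8 = -31.0
Primary income: -23.6 - 14.8 - 6.8 = -45.2
Secondary income: -11.7
Current account = (-75.4) + (-31.0) + (-45.2) + (-11.7) = -163.3
(Excluded from the current account — financial account: increase in resident deposits held at foreign banks 13.6, inward foreign direct investment in the manufacturing sector 49.0, new loans extended by domestic banks to foreign borrowers 31.5.)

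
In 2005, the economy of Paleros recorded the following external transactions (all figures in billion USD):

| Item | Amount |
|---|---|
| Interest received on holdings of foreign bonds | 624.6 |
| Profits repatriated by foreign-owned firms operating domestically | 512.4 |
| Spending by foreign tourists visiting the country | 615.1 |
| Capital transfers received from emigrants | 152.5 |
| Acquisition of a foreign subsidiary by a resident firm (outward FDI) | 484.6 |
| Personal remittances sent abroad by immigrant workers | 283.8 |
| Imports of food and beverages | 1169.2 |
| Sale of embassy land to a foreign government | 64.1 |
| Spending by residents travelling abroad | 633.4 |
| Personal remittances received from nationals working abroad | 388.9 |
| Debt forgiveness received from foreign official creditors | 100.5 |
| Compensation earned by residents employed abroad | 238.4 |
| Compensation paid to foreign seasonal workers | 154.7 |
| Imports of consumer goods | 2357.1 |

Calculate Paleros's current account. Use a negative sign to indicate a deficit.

Goods: -2357.1 - 1169.2 = -3526.3
Services: 615.1 - 633.4 = -18.3
Primary income: -154.7 + 238.4 - 512.4 + 624.6 = 195.9
Secondary income: 388.9 - 283.8 = 105.1
Current account = (-3526.3) + (-18.3) + 195.9 + 105.1 = -3243.6
(Excluded from the current account — capital account: capital transfers received from emigrants 152.5, sale of embassy land to a foreign government 64.1, debt forgiveness received from foreign official creditors 100.5; financial account: acquisition of a foreign subsidiary by a resident firm (outward FDI) 484.6.)

-3243.6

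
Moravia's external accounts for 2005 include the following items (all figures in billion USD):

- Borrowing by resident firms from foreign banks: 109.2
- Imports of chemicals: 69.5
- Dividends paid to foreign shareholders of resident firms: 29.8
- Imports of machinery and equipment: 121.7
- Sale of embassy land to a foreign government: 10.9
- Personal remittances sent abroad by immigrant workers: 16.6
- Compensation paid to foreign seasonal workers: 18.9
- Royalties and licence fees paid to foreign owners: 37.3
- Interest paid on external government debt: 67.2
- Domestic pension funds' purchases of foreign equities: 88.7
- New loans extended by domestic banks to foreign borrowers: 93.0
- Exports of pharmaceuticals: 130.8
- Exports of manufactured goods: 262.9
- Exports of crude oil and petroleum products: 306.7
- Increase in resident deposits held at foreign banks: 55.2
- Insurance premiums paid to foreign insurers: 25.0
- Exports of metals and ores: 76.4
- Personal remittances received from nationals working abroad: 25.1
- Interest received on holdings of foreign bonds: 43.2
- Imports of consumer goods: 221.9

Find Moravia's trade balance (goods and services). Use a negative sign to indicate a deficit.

301.4

Goods: 76.4 + 130.8 - 69.5 + 306.7 + 262.9 - 221.9 - 121.7 = 363.7
Services: -37.3 - 25.0 = -62.3
Trade balance = 363.7 + (-62.3) = 301.4
(Excluded from the trade balance — financial account: borrowing by resident firms from foreign banks 109.2, domestic pension funds' purchases of foreign equities 88.7, new loans extended by domestic banks to foreign borrowers 93.0, increase in resident deposits held at foreign banks 55.2; primary income: dividends paid to foreign shareholders of resident firms 29.8, compensation paid to foreign seasonal workers 18.9, interest paid on external government debt 67.2, interest received on holdings of foreign bonds 43.2; capital account: sale of embassy land to a foreign government 10.9; secondary income: personal remittances sent abroad by immigrant workers 16.6, personal remittances received from nationals working abroad 25.1.)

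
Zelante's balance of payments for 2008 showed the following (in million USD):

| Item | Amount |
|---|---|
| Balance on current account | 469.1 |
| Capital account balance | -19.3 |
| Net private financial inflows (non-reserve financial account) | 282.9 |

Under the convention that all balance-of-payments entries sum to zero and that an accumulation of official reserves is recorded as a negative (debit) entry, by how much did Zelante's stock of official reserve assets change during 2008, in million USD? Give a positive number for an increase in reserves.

732.7

Official reserve transactions balance = -(469.1 + (-19.3) + 282.9) = -732.7
An accumulation of reserves is recorded as a debit (negative entry), so the change in the stock of reserves is the negative of that balance.
Change in official reserves = -(-732.7) = 732.7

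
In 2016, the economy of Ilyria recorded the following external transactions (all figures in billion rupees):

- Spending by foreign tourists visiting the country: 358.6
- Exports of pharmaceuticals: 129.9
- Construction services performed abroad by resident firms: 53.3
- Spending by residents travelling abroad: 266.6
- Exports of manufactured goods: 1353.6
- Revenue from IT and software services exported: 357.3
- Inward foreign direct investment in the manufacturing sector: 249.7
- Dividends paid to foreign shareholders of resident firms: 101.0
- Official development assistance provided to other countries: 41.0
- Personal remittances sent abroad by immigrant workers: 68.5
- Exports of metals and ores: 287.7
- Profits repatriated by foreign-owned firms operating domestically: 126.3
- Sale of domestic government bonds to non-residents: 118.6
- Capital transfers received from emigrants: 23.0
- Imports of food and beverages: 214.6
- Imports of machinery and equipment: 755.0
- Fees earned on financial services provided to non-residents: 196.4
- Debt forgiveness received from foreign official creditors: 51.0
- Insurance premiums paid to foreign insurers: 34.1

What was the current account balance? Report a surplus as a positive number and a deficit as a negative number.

1129.7

Goods: 287.7 - 755.0 + 1353.6 - 214.6 + 129.9 = 801.6
Services: -34.1 + 196.4 + 357.3 - 266.6 + 358.6 + 53.3 = 664.9
Primary income: -101.0 - 126.3 = -227.3
Secondary income: -41.0 - 68.5 = -109.5
Current account = 801.6 + 664.9 + (-227.3) + (-109.5) = 1129.7
(Excluded from the current account — financial account: inward foreign direct investment in the manufacturing sector 249.7, sale of domestic government bonds to non-residents 118.6; capital account: capital transfers received from emigrants 23.0, debt forgiveness received from foreign official creditors 51.0.)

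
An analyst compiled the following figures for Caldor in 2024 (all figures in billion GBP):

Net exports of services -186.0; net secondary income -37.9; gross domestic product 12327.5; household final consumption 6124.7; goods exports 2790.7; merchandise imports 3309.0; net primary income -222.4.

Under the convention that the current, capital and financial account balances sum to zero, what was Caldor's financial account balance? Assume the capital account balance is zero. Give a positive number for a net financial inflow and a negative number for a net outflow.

964.6

Goods balance = 2790.7 - 3309.0 = -518.3
Services balance = -186.0
Trade balance (goods + services) = -518.3 + (-186.0) = -704.3
Net primary income = -222.4
Net secondary income = -37.9
Current account = -704.3 + (-222.4) + (-37.9) = -964.6
Financial account = -(-964.6) = 964.6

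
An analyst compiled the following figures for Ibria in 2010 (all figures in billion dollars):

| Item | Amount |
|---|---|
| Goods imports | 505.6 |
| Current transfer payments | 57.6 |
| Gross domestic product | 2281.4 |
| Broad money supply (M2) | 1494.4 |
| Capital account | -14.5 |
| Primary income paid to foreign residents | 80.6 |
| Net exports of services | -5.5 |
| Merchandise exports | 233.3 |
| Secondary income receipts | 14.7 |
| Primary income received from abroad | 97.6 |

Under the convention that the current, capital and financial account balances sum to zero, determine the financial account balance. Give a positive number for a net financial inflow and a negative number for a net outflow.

318.2

Goods balance = 233.3 - 505.6 = -272.3
Services balance = -5.5
Trade balance (goods + services) = -272.3 + (-5.5) = -277.8
Net primary income = 97.6 - 80.6 = 17.0
Net secondary income = 14.7 - 57.6 = -42.9
Current account = -277.8 + 17.0 + (-42.9) = -303.7
Financial account = -(-303.7 + (-14.5)) = 318.2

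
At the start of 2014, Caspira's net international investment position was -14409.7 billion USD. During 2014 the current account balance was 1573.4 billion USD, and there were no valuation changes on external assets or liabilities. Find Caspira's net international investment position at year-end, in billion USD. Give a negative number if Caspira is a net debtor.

With no valuation effects, change in NIIP = current account = 1573.4
End-of-year NIIP = -14409.7 + 1573.4 = -12836.3

-12836.3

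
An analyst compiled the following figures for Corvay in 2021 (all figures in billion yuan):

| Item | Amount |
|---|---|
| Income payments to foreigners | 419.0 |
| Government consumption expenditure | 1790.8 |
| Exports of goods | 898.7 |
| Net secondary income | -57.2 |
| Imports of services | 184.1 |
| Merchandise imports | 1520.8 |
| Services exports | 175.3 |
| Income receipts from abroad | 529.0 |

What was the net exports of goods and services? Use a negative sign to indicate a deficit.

Goods balance = 898.7 - 1520.8 = -622.1
Services balance = 175.3 - 184.1 = -8.8
Trade balance (goods + services) = -622.1 + (-8.8) = -630.9

-630.9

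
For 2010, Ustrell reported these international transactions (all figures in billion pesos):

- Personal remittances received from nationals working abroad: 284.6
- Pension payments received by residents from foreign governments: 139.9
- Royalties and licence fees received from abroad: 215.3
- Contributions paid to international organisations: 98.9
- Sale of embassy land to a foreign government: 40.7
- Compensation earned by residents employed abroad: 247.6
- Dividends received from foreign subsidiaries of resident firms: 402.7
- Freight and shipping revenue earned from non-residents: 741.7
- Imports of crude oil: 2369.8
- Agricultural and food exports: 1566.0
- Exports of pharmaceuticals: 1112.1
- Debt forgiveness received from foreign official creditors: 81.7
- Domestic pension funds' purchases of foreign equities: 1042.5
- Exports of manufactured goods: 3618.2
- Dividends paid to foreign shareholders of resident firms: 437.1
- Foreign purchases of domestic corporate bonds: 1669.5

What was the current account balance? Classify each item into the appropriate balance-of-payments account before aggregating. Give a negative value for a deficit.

5422.3

Goods: 1566.0 - 2369.8 + 3618.2 + 1112.1 = 3926.5
Services: 741.7 + 215.3 = 957.0
Primary income: -437.1 + 247.6 + 402.7 = 213.2
Secondary income: 284.6 + 139.9 - 98.9 = 325.6
Current account = 3926.5 + 957.0 + 213.2 + 325.6 = 5422.3
(Excluded from the current account — capital account: sale of embassy land to a foreign government 40.7, debt forgiveness received from foreign official creditors 81.7; financial account: domestic pension funds' purchases of foreign equities 1042.5, foreign purchases of domestic corporate bonds 1669.5.)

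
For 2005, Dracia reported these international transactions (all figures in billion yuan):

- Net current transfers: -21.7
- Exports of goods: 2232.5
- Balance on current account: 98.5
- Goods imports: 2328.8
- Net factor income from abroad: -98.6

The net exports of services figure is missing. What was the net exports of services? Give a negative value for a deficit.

Current account = goods balance + services balance + net primary income + net secondary income
Sum of the known components = -216.6
Net exports of services = CA - (known components) = 98.5 - (-216.6) = 315.1

315.1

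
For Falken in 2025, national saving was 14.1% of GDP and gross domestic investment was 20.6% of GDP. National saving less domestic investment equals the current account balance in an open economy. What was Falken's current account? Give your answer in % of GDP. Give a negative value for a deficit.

S - I = CA (net lending to the rest of the world).
CA = S - I = 14.1 - 20.6 = -6.5

-6.5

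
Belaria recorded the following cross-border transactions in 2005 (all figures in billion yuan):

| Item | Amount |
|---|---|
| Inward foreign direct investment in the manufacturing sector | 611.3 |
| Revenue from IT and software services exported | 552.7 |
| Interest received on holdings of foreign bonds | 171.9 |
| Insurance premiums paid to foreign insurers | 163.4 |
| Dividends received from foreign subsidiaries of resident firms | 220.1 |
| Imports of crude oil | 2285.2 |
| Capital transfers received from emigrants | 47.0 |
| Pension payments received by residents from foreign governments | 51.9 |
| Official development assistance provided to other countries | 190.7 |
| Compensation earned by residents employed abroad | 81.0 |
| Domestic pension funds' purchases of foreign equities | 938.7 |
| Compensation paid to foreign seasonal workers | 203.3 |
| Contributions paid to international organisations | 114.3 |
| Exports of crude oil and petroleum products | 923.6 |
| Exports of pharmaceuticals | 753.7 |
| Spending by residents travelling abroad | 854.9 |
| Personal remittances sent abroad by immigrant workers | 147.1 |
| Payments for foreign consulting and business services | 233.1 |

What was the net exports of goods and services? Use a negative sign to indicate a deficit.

Goods: 753.7 + 923.6 - 2285.2 = -607.9
Services: -854.9 - 163.4 - 233.1 + 552.7 = -698.7
Trade balance = -607.9 + (-698.7) = -1306.6
(Excluded from the trade balance — financial account: inward foreign direct investment in the manufacturing sector 611.3, domestic pension funds' purchases of foreign equities 938.7; primary income: interest received on holdings of foreign bonds 171.9, dividends received from foreign subsidiaries of resident firms 220.1, compensation earned by residents employed abroad 81.0, compensation paid to foreign seasonal workers 203.3; capital account: capital transfers received from emigrants 47.0; secondary income: pension payments received by residents from foreign governments 51.9, official development assistance provided to other countries 190.7, contributions paid to international organisations 114.3, personal remittances sent abroad by immigrant workers 147.1.)

-1306.6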